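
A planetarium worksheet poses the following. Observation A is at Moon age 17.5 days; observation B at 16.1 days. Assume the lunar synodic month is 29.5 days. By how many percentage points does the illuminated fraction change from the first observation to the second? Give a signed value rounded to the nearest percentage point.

+6 percentage points

θ₁ = 360° × 17.5/29.5 = 213.6°, f₁ = (1 − cos θ₁)/2 = 0.917.
θ₂ = 360° × 16.1/29.5 = 196.5°, f₂ = (1 − cos θ₂)/2 = 0.979.
Change = f₂ − f₁ = +0.063 → +6 percentage points.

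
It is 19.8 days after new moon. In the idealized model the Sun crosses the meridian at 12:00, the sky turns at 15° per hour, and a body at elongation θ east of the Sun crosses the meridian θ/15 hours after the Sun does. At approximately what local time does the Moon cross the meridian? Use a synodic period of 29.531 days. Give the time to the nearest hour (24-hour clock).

The Moon has covered 19.8/29.531 of its cycle, so θ ≈ 360° × 19.8/29.531 = 241.4°.
Delay after the Sun = 241.4° / (15°/h) ≈ 16.09 h.
12:00 + 16.09 h ≈ 04:05 → 04:00 to the nearest hour.

04:00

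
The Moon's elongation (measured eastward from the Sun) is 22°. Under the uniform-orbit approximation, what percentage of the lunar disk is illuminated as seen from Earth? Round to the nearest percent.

4%

Half-versine of 22°: (1 − 0.927)/2 = 0.036, i.e. 4%.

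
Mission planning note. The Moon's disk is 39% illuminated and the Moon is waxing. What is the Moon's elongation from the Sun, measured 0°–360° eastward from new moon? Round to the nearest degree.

Invert f = (1 − cos θ)/2 to get cos θ = 1 − 2(0.39) = 0.220, hence θ₀ = arccos 0.220 = 77.3°.
Waxing ⇒ before full, so θ = 77.3°.

77°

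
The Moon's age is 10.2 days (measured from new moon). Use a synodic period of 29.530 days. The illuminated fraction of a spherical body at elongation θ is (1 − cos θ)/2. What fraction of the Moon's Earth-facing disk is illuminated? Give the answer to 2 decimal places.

0.78

Elongation θ = 360° × 10.2/29.530 ≈ 124.3°.
With cos θ = (-0.564), the lit fraction is (1 − (-0.564))/2 ≈ 0.782.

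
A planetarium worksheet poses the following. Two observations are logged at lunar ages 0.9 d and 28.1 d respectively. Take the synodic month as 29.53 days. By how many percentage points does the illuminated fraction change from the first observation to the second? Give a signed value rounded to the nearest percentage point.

First observation: θ = 360°·0.9/29.53 = 11.0°, so f = 0.009.
Second observation: θ = 342.6°, f = 0.023.
Δf = 0.023 − 0.009 = +0.014, i.e. +1 pp.

+1 percentage points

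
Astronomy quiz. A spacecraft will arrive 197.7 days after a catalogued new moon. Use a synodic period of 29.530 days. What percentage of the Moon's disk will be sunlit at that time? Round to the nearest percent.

197.7 d spans 6 complete synodic months (6 × 29.530 = 177.18 d) plus 20.52 d.
The Moon has covered 20.52/29.530 of its cycle, so θ ≈ 360° × 20.52/29.530 = 250.2°.
With cos θ = (-0.339), the lit fraction is (1 − (-0.339))/2 ≈ 0.670, so 67%.

67%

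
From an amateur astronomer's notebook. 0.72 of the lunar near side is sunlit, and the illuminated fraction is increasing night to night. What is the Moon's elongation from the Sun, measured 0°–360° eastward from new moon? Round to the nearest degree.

116°

From f = (1 − cos θ)/2: cos θ = 1 − 2×0.72 = -0.440; arccos → 116.1°.
Before full moon the principal value applies: θ = 116.1°.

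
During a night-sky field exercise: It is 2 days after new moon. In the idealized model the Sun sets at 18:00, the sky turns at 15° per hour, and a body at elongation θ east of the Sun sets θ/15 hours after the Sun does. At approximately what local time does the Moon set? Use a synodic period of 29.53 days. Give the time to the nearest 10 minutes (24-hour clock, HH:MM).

The Moon has covered 2/29.53 of its cycle, so θ ≈ 360° × 2/29.53 = 24.4°.
Delay after the Sun = 24.4° / (15°/h) ≈ 1.63 h.
18:00 + 1.625 h ≈ 19:38 → 19:40 to the nearest ten minutes.

19:40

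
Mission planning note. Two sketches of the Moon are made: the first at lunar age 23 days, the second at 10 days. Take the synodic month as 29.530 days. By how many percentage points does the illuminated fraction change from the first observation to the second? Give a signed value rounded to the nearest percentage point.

+35 pp

First observation: θ = 360°·23/29.530 = 280.4°, so f = 0.410.
Second observation: θ = 121.9°, f = 0.764.
Δf = 0.764 − 0.410 = +0.354, i.e. +35 pp.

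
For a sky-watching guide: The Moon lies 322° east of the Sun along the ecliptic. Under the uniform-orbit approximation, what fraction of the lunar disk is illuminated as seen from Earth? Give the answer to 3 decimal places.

0.106

Half-versine of 322°: (1 − 0.788)/2 = 0.106.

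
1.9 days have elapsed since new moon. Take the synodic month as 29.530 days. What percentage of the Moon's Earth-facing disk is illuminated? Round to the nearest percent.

4%

Phase angle: θ = 360°·(1.9 d)/(29.530 d) = 23.2°.
Illuminated fraction = (1 − cos 23.2°)/2 = (1 − 0.919)/2 ≈ 0.040, so 4%.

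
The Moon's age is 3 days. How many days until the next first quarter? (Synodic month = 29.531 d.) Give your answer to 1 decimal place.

4.4 days

First quarter is 0.25 of the way through the cycle: age 0.25 × 29.531 = 7.383 d.
That is 7.383 − 3 = 4.383 days ahead.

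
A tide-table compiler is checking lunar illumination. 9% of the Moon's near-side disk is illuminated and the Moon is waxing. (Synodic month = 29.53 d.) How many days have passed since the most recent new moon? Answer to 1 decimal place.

From f = (1 − cos θ)/2: cos θ = 1 − 2×0.09 = 0.820; arccos → 34.9°.
The Moon is waxing (0°–180°), so θ = 34.9° directly.
That fraction of the synodic month is 34.9/360 × 29.53 d ≈ 2.86 d.

2.9 days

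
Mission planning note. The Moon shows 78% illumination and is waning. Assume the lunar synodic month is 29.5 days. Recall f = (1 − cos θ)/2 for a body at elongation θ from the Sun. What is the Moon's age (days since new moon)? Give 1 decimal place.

19.3 days

From f = (1 − cos θ)/2: cos θ = 1 − 2×0.78 = -0.560; arccos → 124.1°.
A waning Moon lies in 180°–360°, so θ = 360° − 124.1° = 235.9°.
Age = 29.5 × 235.9°/360° ≈ 19.33 days.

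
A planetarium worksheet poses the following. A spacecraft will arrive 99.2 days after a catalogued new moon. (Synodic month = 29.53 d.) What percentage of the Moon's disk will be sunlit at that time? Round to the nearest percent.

82%

Reduce mod P: 99.2 − 3×29.53 = 10.61 d into the current lunation.
Elongation θ = 360° × 10.61/29.53 ≈ 129.3°.
With cos θ = (-0.634), the lit fraction is (1 − (-0.634))/2 ≈ 0.817, so 82%.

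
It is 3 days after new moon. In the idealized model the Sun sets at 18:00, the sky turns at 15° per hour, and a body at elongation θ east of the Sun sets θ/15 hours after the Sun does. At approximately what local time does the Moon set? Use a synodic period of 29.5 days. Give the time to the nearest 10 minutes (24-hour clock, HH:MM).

20:30

Phase angle: θ = 360°·(3 d)/(29.5 d) = 36.6°.
At 15° of sky rotation per hour, 36.6° corresponds to a 2.44 h lag.
18:00 + 2.441 h ≈ 20:26 → 20:30 to the nearest ten minutes.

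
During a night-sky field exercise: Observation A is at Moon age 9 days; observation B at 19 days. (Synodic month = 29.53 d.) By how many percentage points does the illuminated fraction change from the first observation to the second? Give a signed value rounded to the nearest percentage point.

θ₁ = 360° × 9/29.53 = 109.7°, f₁ = (1 − cos θ₁)/2 = 0.669.
θ₂ = 360° × 19/29.53 = 231.6°, f₂ = (1 − cos θ₂)/2 = 0.810.
Change = f₂ − f₁ = +0.142 → +14 percentage points.

+14 percentage points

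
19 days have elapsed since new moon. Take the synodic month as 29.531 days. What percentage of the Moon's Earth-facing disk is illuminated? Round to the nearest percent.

Elongation θ = 360° × 19/29.531 ≈ 231.6°.
Illuminated fraction = (1 − cos 231.6°)/2 = (1 − (-0.621))/2 ≈ 0.810, so 81%.

81%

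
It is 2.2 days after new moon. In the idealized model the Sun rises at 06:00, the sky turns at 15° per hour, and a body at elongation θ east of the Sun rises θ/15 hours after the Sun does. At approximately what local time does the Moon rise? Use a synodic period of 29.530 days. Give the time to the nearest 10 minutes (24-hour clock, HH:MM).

07:50

Phase angle: θ = 360°·(2.2 d)/(29.530 d) = 26.8°.
The Moon trails the Sun by θ/15 = 26.8/15 ≈ 1.79 hours.
06:00 + 1.788 h ≈ 07:47 → 07:50 to the nearest ten minutes.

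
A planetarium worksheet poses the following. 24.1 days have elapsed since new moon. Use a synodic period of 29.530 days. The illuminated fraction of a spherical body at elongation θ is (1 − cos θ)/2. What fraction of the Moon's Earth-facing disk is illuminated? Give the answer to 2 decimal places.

0.30

The Moon has covered 24.1/29.530 of its cycle, so θ ≈ 360° × 24.1/29.530 = 293.8°.
With cos θ = 0.404, the lit fraction is (1 − 0.404)/2 ≈ 0.298.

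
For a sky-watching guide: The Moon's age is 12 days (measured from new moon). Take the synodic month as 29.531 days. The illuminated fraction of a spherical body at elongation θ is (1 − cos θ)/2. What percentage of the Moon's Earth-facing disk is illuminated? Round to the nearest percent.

92%

Phase angle: θ = 360°·(12 d)/(29.531 d) = 146.3°.
cos 146.3° = (-0.832), so f = (1 − (-0.832))/2 = 0.916, so 92%.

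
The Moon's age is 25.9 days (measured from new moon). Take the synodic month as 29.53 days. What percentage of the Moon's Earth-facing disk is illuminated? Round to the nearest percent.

14%

The Moon has covered 25.9/29.53 of its cycle, so θ ≈ 360° × 25.9/29.53 = 315.7°.
Illuminated fraction = (1 − cos 315.7°)/2 = (1 − 0.716)/2 ≈ 0.142, so 14%.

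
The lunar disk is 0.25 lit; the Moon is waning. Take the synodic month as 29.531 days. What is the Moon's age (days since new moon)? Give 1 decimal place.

24.6 days

From f = (1 − cos θ)/2: cos θ = 1 − 2×0.25 = 0.500; arccos → 60.0°.
Waning ⇒ past full, so θ = 360° − 60.0° = 300.0°.
Age = 29.531 × 300.0°/360° ≈ 24.61 days.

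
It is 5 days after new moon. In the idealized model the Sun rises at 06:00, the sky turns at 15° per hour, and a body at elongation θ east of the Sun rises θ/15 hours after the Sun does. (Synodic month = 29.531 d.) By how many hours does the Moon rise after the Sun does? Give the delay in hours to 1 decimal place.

4.1 h

Phase angle: θ = 360°·(5 d)/(29.531 d) = 61.0°.
The Moon trails the Sun by θ/15 = 61.0/15 ≈ 4.06 hours.
So the Moon rises 4.06 h after the Sun.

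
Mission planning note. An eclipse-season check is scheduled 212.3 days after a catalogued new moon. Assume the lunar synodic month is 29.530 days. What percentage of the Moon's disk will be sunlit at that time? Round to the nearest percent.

31%

212.3/29.530 = 7.189 lunations, so 7 complete cycles and 5.59 d into the next.
Elongation θ = 360° × 5.59/29.530 ≈ 68.1°.
cos 68.1° = 0.372, so f = (1 − 0.372)/2 = 0.314, so 31%.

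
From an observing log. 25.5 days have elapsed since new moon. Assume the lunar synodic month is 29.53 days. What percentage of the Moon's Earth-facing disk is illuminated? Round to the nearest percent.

Elongation θ = 360° × 25.5/29.53 ≈ 310.9°.
cos 310.9° = 0.654, so f = (1 − 0.654)/2 = 0.173, so 17%.

17%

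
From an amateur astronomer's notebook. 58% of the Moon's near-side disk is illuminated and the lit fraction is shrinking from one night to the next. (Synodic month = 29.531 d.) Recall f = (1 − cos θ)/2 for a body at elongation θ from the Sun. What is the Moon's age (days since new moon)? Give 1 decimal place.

21.4 days

Invert f = (1 − cos θ)/2 to get cos θ = 1 − 2(0.58) = -0.160, hence θ₀ = arccos -0.160 = 99.2°.
Since the Moon is past full (waning), take the reflex angle: θ = 360° − 99.2° = 260.8°.
At 360°/29.531 d per day, 260.8° corresponds to 21.39 days.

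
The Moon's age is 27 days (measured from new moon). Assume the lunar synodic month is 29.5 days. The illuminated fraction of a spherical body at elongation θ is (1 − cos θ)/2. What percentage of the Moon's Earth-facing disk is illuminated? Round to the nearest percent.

Phase angle: θ = 360°·(27 d)/(29.5 d) = 329.5°.
Illuminated fraction = (1 − cos 329.5°)/2 = (1 − 0.862)/2 ≈ 0.069, so 7%.

7%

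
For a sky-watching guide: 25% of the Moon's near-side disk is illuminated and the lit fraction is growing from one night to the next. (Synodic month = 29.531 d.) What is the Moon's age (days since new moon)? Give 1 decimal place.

From f = (1 − cos θ)/2: cos θ = 1 − 2×0.25 = 0.500; arccos → 60.0°.
Waxing ⇒ before full, so θ = 60.0°.
That fraction of the synodic month is 60.0/360 × 29.531 d ≈ 4.92 d.

4.9 days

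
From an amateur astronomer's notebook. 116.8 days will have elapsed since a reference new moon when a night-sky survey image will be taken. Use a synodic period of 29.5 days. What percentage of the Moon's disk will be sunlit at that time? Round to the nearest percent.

2%

Reduce mod P: 116.8 − 3×29.5 = 28.30 d into the current lunation.
Elongation θ = 360° × 28.30/29.5 ≈ 345.4°.
cos 345.4° = 0.968, so f = (1 − 0.968)/2 = 0.016, so 2%.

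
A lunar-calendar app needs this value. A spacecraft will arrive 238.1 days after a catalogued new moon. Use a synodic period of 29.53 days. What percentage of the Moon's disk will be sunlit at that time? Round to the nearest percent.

238.1/29.53 = 8.063 lunations, so 8 complete cycles and 1.86 d into the next.
Phase angle: θ = 360°·(1.86 d)/(29.53 d) = 22.7°.
With cos θ = 0.923, the lit fraction is (1 − 0.923)/2 ≈ 0.039, so 4%.

4%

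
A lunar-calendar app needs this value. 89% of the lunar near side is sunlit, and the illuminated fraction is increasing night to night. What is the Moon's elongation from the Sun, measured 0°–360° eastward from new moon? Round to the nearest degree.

141°

Invert f = (1 − cos θ)/2 to get cos θ = 1 − 2(0.89) = -0.780, hence θ₀ = arccos -0.780 = 141.3°.
Waxing ⇒ before full, so θ = 141.3°.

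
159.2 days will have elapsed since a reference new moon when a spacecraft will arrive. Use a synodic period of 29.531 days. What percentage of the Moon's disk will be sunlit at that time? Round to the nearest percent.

Reduce mod P: 159.2 − 5×29.531 = 11.54 d into the current lunation.
Elongation θ = 360° × 11.54/29.531 ≈ 140.7°.
Illuminated fraction = (1 − cos 140.7°)/2 = (1 − (-0.774))/2 ≈ 0.887, so 89%.

89%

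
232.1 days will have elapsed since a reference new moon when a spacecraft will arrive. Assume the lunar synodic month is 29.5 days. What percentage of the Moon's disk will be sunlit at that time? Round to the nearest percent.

232.1/29.5 = 7.868 lunations, so 7 complete cycles and 25.60 d into the next.
Elongation θ = 360° × 25.60/29.5 ≈ 312.4°.
With cos θ = 0.674, the lit fraction is (1 − 0.674)/2 ≈ 0.163, so 16%.

16%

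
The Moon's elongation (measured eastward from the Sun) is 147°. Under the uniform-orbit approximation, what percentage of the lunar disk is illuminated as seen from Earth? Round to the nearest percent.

Half-versine of 147°: (1 − (-0.839))/2 = 0.919, i.e. 92%.

92%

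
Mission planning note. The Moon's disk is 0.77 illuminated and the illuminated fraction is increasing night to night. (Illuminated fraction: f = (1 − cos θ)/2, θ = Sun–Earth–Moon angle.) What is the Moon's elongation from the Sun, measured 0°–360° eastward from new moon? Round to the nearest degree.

123°

cos θ = 1 − 2f = -0.540, giving a principal value of 122.7°.
The Moon is waxing (0°–180°), so θ = 122.7° directly.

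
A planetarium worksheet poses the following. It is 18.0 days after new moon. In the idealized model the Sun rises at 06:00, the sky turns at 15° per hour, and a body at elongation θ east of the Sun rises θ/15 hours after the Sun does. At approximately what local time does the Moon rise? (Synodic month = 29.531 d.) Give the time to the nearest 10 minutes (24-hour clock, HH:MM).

20:40

The Moon has covered 18.0/29.531 of its cycle, so θ ≈ 360° × 18.0/29.531 = 219.4°.
At 15° of sky rotation per hour, 219.4° corresponds to a 14.63 h lag.
06:00 + 14.629 h ≈ 20:38 → 20:40 to the nearest ten minutes.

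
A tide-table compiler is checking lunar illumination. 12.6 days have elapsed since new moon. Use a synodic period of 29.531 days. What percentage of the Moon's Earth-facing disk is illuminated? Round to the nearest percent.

Phase angle: θ = 360°·(12.6 d)/(29.531 d) = 153.6°.
cos 153.6° = (-0.896), so f = (1 − (-0.896))/2 = 0.948, so 95%.

95%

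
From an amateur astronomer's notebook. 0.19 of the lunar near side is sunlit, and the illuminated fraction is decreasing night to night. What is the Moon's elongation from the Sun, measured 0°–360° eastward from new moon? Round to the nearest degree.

308°

Invert f = (1 − cos θ)/2 to get cos θ = 1 − 2(0.19) = 0.620, hence θ₀ = arccos 0.620 = 51.7°.
Waning ⇒ past full, so θ = 360° − 51.7° = 308.3°.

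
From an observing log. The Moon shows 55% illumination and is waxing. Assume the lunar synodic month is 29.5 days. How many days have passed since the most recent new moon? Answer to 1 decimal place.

7.8 days

cos θ = 1 − 2f = -0.100, giving a principal value of 95.7°.
Before full moon the principal value applies: θ = 95.7°.
Age = 29.5 × 95.7°/360° ≈ 7.85 days.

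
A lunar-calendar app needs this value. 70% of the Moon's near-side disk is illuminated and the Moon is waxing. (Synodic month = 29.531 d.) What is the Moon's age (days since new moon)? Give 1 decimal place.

cos θ = 1 − 2f = -0.400, giving a principal value of 113.6°.
Waxing ⇒ before full, so θ = 113.6°.
That fraction of the synodic month is 113.6/360 × 29.531 d ≈ 9.32 d.

9.3 days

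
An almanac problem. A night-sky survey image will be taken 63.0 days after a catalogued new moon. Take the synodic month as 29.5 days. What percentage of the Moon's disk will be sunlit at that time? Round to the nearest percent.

Reduce mod P: 63.0 − 2×29.5 = 4.00 d into the current lunation.
The Moon has covered 4.00/29.5 of its cycle, so θ ≈ 360° × 4.00/29.5 = 48.8°.
cos 48.8° = 0.659, so f = (1 − 0.659)/2 = 0.171, so 17%.

17%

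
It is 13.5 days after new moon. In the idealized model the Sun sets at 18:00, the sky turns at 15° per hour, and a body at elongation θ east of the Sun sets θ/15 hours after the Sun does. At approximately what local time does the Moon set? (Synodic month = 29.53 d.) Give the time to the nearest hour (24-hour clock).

Elongation θ = 360° × 13.5/29.53 ≈ 164.6°.
Delay after the Sun = 164.6° / (15°/h) ≈ 10.97 h.
18:00 + 10.97 h ≈ 04:58 → 05:00 to the nearest hour.

05:00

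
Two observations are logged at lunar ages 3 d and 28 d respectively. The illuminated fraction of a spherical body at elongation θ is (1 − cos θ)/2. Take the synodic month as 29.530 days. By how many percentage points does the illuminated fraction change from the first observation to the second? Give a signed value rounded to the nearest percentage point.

-7 percentage points

First observation: θ = 360°·3/29.530 = 36.6°, so f = 0.098.
Second observation: θ = 341.3°, f = 0.026.
Δf = 0.026 − 0.098 = -0.072, i.e. -7 pp.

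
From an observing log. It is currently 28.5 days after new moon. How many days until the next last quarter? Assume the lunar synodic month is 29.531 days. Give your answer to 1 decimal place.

23.2 days

Last quarter is 0.75 of the way through the cycle: age 0.75 × 29.531 = 22.148 d.
This lunation's last quarter (22.148 d) has passed, so add one period: 51.679 − 28.5 = 23.179 days.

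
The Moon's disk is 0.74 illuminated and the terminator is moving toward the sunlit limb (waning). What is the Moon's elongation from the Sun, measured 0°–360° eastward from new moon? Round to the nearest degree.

241°

cos θ = 1 − 2f = -0.480, giving a principal value of 118.7°.
A waning Moon lies in 180°–360°, so θ = 360° − 118.7° = 241.3°.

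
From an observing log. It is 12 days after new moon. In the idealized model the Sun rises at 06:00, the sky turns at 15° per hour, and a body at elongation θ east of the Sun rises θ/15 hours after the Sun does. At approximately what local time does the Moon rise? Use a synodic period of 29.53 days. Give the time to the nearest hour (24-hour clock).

The Moon has covered 12/29.53 of its cycle, so θ ≈ 360° × 12/29.53 = 146.3°.
The Moon trails the Sun by θ/15 = 146.3/15 ≈ 9.75 hours.
06:00 + 9.75 h ≈ 15:45 → 16:00 to the nearest hour.

16:00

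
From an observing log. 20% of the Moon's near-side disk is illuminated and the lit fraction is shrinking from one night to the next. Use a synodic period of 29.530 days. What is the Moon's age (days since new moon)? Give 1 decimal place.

cos θ = 1 − 2f = 0.600, giving a principal value of 53.1°.
Waning ⇒ past full, so θ = 360° − 53.1° = 306.9°.
At 360°/29.530 d per day, 306.9° corresponds to 25.17 days.

25.2 days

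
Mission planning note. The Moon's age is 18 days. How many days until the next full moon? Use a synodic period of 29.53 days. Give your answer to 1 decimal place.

Full moon occurs at elongation 180°, i.e. at age 29.53 × 180/360 = 14.765 d.
This lunation's full moon (14.765 d) has passed, so add one period: 44.295 − 18 = 26.295 days.

26.3 days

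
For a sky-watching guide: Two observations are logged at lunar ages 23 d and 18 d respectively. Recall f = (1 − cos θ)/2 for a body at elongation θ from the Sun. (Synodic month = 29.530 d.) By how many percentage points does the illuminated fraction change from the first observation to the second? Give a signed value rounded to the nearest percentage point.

+48 pp

θ₁ = 360° × 23/29.530 = 280.4°, f₁ = (1 − cos θ₁)/2 = 0.410.
θ₂ = 360° × 18/29.530 = 219.4°, f₂ = (1 − cos θ₂)/2 = 0.886.
Change = f₂ − f₁ = +0.476 → +48 percentage points.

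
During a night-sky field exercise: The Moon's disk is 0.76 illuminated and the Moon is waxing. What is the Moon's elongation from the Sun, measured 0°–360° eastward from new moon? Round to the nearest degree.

From f = (1 − cos θ)/2: cos θ = 1 − 2×0.76 = -0.520; arccos → 121.3°.
The Moon is waxing (0°–180°), so θ = 121.3° directly.

121°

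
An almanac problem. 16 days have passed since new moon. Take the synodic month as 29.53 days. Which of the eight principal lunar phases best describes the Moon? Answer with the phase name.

At 16/29.53 of the cycle, θ ≈ 195° — the full moon range.

full moon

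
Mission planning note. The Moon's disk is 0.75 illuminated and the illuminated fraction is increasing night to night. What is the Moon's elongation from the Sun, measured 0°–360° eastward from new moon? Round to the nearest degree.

cos θ = 1 − 2f = -0.500, giving a principal value of 120.0°.
Before full moon the principal value applies: θ = 120.0°.

120°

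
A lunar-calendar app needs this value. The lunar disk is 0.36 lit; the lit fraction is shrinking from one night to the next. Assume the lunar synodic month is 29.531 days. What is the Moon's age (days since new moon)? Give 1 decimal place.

23.5 days

cos θ = 1 − 2f = 0.280, giving a principal value of 73.7°.
A waning Moon lies in 180°–360°, so θ = 360° − 73.7° = 286.3°.
At 360°/29.531 d per day, 286.3° corresponds to 23.48 days.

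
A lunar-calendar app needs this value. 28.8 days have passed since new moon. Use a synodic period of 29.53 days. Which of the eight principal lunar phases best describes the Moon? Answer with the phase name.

new moon

At 28.8/29.53 of the cycle, θ ≈ 351° — the new moon range.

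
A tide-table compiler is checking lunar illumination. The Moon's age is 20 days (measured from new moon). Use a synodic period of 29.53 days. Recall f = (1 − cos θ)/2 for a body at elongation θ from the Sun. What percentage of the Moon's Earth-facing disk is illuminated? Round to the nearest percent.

The Moon has covered 20/29.53 of its cycle, so θ ≈ 360° × 20/29.53 = 243.8°.
With cos θ = (-0.441), the lit fraction is (1 − (-0.441))/2 ≈ 0.721, so 72%.

72%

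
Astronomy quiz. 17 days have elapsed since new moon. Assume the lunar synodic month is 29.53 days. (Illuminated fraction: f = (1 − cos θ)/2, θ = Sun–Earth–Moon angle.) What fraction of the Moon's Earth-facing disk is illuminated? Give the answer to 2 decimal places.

0.94

Phase angle: θ = 360°·(17 d)/(29.53 d) = 207.2°.
Illuminated fraction = (1 − cos 207.2°)/2 = (1 − (-0.889))/2 ≈ 0.945.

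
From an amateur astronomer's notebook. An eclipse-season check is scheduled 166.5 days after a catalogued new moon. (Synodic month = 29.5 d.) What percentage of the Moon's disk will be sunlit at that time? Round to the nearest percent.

81%

166.5/29.5 = 5.644 lunations, so 5 complete cycles and 19.00 d into the next.
The Moon has covered 19.00/29.5 of its cycle, so θ ≈ 360° × 19.00/29.5 = 231.9°.
cos 231.9° = (-0.618), so f = (1 − (-0.618))/2 = 0.809, so 81%.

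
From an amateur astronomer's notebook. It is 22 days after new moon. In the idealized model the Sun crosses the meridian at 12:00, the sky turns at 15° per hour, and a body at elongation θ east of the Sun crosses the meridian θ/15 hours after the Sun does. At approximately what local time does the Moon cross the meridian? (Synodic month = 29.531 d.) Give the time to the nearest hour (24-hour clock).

Elongation θ = 360° × 22/29.531 ≈ 268.2°.
At 15° of sky rotation per hour, 268.2° corresponds to a 17.88 h lag.
12:00 + 17.88 h ≈ 05:53 → 06:00 to the nearest hour.

06:00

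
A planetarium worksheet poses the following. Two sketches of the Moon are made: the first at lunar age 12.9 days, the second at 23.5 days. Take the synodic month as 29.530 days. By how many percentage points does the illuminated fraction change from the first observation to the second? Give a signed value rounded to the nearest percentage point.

First observation: θ = 360°·12.9/29.530 = 157.3°, so f = 0.961.
Second observation: θ = 286.5°, f = 0.358.
Δf = 0.358 − 0.961 = -0.603, i.e. -60 pp.

-60 pp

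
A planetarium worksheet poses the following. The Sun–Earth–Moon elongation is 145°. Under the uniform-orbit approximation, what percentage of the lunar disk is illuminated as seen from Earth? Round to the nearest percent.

Half-versine of 145°: (1 − (-0.819))/2 = 0.910, i.e. 91%.

91%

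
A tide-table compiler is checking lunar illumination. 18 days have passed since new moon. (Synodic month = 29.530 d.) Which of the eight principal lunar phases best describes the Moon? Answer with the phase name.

At 18/29.530 of the cycle, θ ≈ 219° — the waning gibbous range.

waning gibbous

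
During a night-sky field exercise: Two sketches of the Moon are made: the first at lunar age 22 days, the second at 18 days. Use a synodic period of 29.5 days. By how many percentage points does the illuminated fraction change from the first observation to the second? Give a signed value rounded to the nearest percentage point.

+37 pp

First observation: θ = 360°·22/29.5 = 268.5°, so f = 0.513.
Second observation: θ = 219.7°, f = 0.885.
Δf = 0.885 − 0.513 = +0.372, i.e. +37 pp.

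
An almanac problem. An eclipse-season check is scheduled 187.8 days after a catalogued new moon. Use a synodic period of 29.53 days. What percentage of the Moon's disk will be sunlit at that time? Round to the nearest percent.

Reduce mod P: 187.8 − 6×29.53 = 10.62 d into the current lunation.
Phase angle: θ = 360°·(10.62 d)/(29.53 d) = 129.5°.
Illuminated fraction = (1 − cos 129.5°)/2 = (1 − (-0.636))/2 ≈ 0.818, so 82%.

82%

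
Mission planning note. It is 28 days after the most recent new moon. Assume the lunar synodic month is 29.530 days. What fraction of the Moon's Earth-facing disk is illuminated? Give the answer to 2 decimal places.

Elongation θ = 360° × 28/29.530 ≈ 341.3°.
Illuminated fraction = (1 − cos 341.3°)/2 = (1 − 0.947)/2 ≈ 0.026.

0.03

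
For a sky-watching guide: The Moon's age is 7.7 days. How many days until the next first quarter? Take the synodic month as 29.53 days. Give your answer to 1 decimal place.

First quarter is 0.25 of the way through the cycle: age 0.25 × 29.53 = 7.383 d.
Already past this cycle's first quarter; the next is at 7.383 + 29.53 = 36.913 d, so 36.913 − 7.7 = 29.213 days.

29.2 days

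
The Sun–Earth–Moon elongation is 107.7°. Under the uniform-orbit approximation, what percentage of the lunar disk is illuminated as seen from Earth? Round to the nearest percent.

65%

Half-versine of 107.7°: (1 − (-0.304))/2 = 0.652, i.e. 65%.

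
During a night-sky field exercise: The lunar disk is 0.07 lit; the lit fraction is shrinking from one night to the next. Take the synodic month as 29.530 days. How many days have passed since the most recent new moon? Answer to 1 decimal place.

From f = (1 − cos θ)/2: cos θ = 1 − 2×0.07 = 0.860; arccos → 30.7°.
A waning Moon lies in 180°–360°, so θ = 360° − 30.7° = 329.3°.
Age = 29.530 × 329.3°/360° ≈ 27.01 days.

27.0 days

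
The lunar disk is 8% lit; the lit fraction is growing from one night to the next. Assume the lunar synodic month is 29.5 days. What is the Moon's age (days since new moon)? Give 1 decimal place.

From f = (1 − cos θ)/2: cos θ = 1 − 2×0.08 = 0.840; arccos → 32.9°.
Waxing ⇒ before full, so θ = 32.9°.
That fraction of the synodic month is 32.9/360 × 29.5 d ≈ 2.69 d.

2.7 days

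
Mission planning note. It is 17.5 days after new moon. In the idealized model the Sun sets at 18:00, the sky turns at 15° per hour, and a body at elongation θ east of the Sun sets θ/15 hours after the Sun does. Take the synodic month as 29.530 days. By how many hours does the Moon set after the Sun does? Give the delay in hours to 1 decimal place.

The Moon has covered 17.5/29.530 of its cycle, so θ ≈ 360° × 17.5/29.530 = 213.3°.
At 15° of sky rotation per hour, 213.3° corresponds to a 14.22 h lag.
So the Moon sets 14.22 h after the Sun.

14.2 h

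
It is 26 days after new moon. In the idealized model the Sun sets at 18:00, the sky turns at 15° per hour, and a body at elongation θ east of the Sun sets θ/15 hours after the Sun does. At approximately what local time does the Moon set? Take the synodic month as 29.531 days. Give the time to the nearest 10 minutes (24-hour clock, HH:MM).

15:10

The Moon has covered 26/29.531 of its cycle, so θ ≈ 360° × 26/29.531 = 317.0°.
At 15° of sky rotation per hour, 317.0° corresponds to a 21.13 h lag.
18:00 + 21.130 h ≈ 15:08 → 15:10 to the nearest ten minutes.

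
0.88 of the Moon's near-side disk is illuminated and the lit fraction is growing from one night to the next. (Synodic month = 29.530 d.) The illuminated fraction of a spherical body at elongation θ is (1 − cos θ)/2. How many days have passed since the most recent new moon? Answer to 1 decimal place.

11.4 days

From f = (1 − cos θ)/2: cos θ = 1 − 2×0.88 = -0.760; arccos → 139.5°.
Waxing ⇒ before full, so θ = 139.5°.
Age = 29.530 × 139.5°/360° ≈ 11.44 days.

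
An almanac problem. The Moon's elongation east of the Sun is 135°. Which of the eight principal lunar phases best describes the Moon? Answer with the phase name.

135° lies in the waxing gibbous sector of the 8-phase cycle.

waxing gibbous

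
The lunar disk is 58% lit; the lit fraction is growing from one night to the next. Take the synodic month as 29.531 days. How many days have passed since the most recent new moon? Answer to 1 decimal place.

8.1 days

From f = (1 − cos θ)/2: cos θ = 1 − 2×0.58 = -0.160; arccos → 99.2°.
Before full moon the principal value applies: θ = 99.2°.
At 360°/29.531 d per day, 99.2° corresponds to 8.14 days.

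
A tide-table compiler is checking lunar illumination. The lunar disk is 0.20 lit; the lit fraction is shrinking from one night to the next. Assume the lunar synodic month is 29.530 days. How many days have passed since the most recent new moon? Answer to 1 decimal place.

Invert f = (1 − cos θ)/2 to get cos θ = 1 − 2(0.20) = 0.600, hence θ₀ = arccos 0.600 = 53.1°.
Since the Moon is past full (waning), take the reflex angle: θ = 360° − 53.1° = 306.9°.
That fraction of the synodic month is 306.9/360 × 29.530 d ≈ 25.17 d.

25.2 days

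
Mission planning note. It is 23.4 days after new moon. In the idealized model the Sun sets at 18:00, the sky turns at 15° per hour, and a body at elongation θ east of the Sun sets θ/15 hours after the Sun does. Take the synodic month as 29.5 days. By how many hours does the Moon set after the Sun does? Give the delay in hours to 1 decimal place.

Phase angle: θ = 360°·(23.4 d)/(29.5 d) = 285.6°.
At 15° of sky rotation per hour, 285.6° corresponds to a 19.04 h lag.
So the Moon sets 19.04 h after the Sun.

19.0 h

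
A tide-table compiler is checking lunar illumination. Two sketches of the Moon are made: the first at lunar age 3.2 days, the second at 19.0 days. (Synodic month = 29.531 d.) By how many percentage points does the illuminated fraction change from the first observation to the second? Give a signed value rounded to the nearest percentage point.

+70 pp

First observation: θ = 360°·3.2/29.531 = 39.0°, so f = 0.111.
Second observation: θ = 231.6°, f = 0.810.
Δf = 0.810 − 0.111 = +0.699, i.e. +70 pp.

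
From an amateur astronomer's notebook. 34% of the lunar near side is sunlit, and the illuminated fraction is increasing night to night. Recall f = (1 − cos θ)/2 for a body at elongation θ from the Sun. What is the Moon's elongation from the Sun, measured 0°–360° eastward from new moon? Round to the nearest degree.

71°

Invert f = (1 − cos θ)/2 to get cos θ = 1 − 2(0.34) = 0.320, hence θ₀ = arccos 0.320 = 71.3°.
The Moon is waxing (0°–180°), so θ = 71.3° directly.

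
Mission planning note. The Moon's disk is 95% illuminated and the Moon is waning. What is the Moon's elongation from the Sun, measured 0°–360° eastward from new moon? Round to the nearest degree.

cos θ = 1 − 2f = -0.900, giving a principal value of 154.2°.
Waning ⇒ past full, so θ = 360° − 154.2° = 205.8°.

206°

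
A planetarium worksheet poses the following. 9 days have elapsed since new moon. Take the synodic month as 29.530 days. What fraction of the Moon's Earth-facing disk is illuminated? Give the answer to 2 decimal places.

Phase angle: θ = 360°·(9 d)/(29.530 d) = 109.7°.
Illuminated fraction = (1 − cos 109.7°)/2 = (1 − (-0.337))/2 ≈ 0.669.

0.67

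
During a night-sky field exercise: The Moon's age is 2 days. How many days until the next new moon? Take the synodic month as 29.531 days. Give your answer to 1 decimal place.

27.5 days

One full lunation from the last new moon is 29.531 d; remaining = 29.531 − 2 = 27.531 d.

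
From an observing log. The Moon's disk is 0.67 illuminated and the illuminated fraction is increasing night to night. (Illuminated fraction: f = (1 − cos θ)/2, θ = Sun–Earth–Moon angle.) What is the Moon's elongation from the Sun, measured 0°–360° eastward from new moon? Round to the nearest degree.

110°

Invert f = (1 − cos θ)/2 to get cos θ = 1 − 2(0.67) = -0.340, hence θ₀ = arccos -0.340 = 109.9°.
Before full moon the principal value applies: θ = 109.9°.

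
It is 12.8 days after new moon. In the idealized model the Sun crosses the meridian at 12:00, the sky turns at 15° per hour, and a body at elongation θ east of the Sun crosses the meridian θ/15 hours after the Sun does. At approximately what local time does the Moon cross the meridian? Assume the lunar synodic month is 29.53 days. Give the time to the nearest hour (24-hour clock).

22:00

The Moon has covered 12.8/29.53 of its cycle, so θ ≈ 360° × 12.8/29.53 = 156.0°.
The Moon trails the Sun by θ/15 = 156.0/15 ≈ 10.40 hours.
12:00 + 10.40 h ≈ 22:24 → 22:00 to the nearest hour.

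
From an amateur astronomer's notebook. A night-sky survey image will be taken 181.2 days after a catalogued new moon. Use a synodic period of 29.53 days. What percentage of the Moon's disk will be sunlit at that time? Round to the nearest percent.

17%

Reduce mod P: 181.2 − 6×29.53 = 4.02 d into the current lunation.
The Moon has covered 4.02/29.53 of its cycle, so θ ≈ 360° × 4.02/29.53 = 49.0°.
cos 49.0° = 0.656, so f = (1 − 0.656)/2 = 0.172, so 17%.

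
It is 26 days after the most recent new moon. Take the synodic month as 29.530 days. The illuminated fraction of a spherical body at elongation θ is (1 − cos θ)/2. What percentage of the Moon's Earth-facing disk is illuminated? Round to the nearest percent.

Phase angle: θ = 360°·(26 d)/(29.530 d) = 317.0°.
With cos θ = 0.731, the lit fraction is (1 − 0.731)/2 ≈ 0.135, so 13%.

13%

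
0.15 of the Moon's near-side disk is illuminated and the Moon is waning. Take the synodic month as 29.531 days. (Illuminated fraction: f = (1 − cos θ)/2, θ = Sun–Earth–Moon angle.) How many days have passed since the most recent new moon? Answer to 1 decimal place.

25.8 days

From f = (1 − cos θ)/2: cos θ = 1 − 2×0.15 = 0.700; arccos → 45.6°.
Since the Moon is past full (waning), take the reflex angle: θ = 360° − 45.6° = 314.4°.
At 360°/29.531 d per day, 314.4° corresponds to 25.79 days.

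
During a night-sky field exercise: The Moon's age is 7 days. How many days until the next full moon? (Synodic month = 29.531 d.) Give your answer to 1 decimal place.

Full moon is 0.5 of the way through the cycle: age 0.5 × 29.531 = 14.765 d.
That is 14.765 − 7 = 7.765 days ahead.

7.8 days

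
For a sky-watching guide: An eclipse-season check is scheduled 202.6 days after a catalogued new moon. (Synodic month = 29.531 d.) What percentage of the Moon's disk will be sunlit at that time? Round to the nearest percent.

202.6 d spans 6 complete synodic months (6 × 29.531 = 177.19 d) plus 25.41 d.
Elongation θ = 360° × 25.41/29.531 ≈ 309.8°.
With cos θ = 0.640, the lit fraction is (1 − 0.640)/2 ≈ 0.180, so 18%.

18%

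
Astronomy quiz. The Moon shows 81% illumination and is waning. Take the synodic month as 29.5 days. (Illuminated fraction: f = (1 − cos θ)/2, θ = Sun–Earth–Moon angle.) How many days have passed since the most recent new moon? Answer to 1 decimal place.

From f = (1 − cos θ)/2: cos θ = 1 − 2×0.81 = -0.620; arccos → 128.3°.
A waning Moon lies in 180°–360°, so θ = 360° − 128.3° = 231.7°.
That fraction of the synodic month is 231.7/360 × 29.5 d ≈ 18.99 d.

19.0 days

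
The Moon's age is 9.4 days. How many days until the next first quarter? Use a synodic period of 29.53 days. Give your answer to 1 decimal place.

First quarter occurs at elongation 90°, i.e. at age 29.53 × 90/360 = 7.383 d.
This lunation's first quarter (7.383 d) has passed, so add one period: 36.913 − 9.4 = 27.513 days.

27.5 days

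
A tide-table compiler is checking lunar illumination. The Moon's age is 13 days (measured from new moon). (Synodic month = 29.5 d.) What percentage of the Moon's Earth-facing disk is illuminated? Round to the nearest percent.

97%

Phase angle: θ = 360°·(13 d)/(29.5 d) = 158.6°.
With cos θ = (-0.931), the lit fraction is (1 − (-0.931))/2 ≈ 0.966, so 97%.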